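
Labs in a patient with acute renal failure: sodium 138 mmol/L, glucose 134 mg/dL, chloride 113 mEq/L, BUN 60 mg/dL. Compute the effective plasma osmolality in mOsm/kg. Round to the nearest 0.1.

Effective osmolality excludes urea (freely permeant across cell membranes):
2·Na + glucose/18
= 2·138 + 134/18
= 276 + 7.44
= 283.44 mOsm/kg

283.4 mOsm/kg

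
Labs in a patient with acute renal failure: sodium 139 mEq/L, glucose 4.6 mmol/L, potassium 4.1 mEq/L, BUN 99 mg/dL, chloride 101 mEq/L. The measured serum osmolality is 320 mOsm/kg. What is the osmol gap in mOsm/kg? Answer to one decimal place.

Calculated osmolality = 2·Na + glucose + BUN/2.8
= 2·139 + 4.6 + 99/2.8
= 278 + 4.60 + 35.36
= 317.96 mOsm/kg ≈ 318.0 mOsm/kg
Osmolar gap = measured − calculated = 320 − 318.0 = 2.0 mOsm/kg

2.0 mOsm/kg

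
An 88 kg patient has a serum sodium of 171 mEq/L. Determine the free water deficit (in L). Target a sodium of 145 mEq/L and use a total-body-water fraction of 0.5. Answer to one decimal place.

7.9 L

TBW = 0.5 · 88 = 44 L
Free water deficit = TBW · (Na/145 − 1)
= 44 · (171/145 − 1)
= 44 · 0.1793
= 7.89 L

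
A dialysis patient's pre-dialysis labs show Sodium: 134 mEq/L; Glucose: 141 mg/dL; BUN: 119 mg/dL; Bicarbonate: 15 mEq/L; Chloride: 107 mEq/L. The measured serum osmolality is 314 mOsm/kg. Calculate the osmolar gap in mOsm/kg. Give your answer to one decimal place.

-4.3 mOsm/kg

Calculated osmolality = 2·Na + glucose/18 + BUN/2.8
= 2·134 + 141/18 + 119/2.8
= 268 + 7.83 + 42.50
= 318.33 mOsm/kg ≈ 318.3 mOsm/kg
Osmolar gap = measured − calculated = 314 − 318.3 = -4.3 mOsm/kg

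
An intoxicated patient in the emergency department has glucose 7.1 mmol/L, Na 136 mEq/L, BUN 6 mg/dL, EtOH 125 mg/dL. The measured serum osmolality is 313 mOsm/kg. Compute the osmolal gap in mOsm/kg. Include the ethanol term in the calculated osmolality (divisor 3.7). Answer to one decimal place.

-2.0 mOsm/kg

Calculated osmolality = 2·Na + glucose + BUN/2.8 + ethanol/3.7
= 2·136 + 7.1 + 6/2.8 + 125/3.7
= 272 + 7.10 + 2.14 + 33.78
= 315.02 mOsm/kg ≈ 315.0 mOsm/kg
Osmolar gap = measured − calculated = 313 − 315.0 = -2.0 mOsm/kg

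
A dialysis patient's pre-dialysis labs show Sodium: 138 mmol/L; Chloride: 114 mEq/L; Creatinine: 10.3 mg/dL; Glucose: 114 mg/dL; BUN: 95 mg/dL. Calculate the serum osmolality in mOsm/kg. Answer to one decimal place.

Calculated osmolality = 2·Na + glucose/18 + BUN/2.8
= 2·138 + 114/18 + 95/2.8
= 276 + 6.33 + 33.93
= 316.26 mOsm/kg

316.3 mOsm/kg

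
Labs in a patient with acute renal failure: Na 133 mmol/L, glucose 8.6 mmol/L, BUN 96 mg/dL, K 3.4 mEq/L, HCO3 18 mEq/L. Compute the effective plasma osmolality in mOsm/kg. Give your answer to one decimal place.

Effective osmolality excludes urea (freely permeant across cell membranes):
2·Na + glucose
= 2·133 + 8.6
= 266 + 8.6
= 274.6 mOsm/kg

274.6 mOsm/kg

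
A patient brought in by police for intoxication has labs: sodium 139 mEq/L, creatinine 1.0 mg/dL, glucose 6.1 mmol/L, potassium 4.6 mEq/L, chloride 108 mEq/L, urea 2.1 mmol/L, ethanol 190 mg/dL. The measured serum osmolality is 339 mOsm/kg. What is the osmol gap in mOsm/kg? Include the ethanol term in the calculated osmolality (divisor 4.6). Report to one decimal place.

Calculated osmolality = 2·Na + glucose + urea + ethanol/4.6
= 2·139 + 6.1 + 2.1 + 190/4.6
= 278 + 6.10 + 2.10 + 41.30
= 327.5 mOsm/kg ≈ 327.5 mOsm/kg
Osmolar gap = measured − calculated = 339 − 327.5 = 11.5 mOsm/kg

11.5 mOsm/kg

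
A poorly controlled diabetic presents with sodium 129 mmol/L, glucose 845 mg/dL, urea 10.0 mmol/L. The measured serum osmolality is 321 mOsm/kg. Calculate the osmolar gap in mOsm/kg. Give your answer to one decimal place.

Calculated osmolality = 2·Na + glucose/18 + urea
= 2·129 + 845/18 + 10
= 258 + 46.94 + 10
= 314.94 mOsm/kg ≈ 314.9 mOsm/kg
Osmolar gap = measured − calculated = 321 − 314.9 = 6.1 mOsm/kg

6.1 mOsm/kg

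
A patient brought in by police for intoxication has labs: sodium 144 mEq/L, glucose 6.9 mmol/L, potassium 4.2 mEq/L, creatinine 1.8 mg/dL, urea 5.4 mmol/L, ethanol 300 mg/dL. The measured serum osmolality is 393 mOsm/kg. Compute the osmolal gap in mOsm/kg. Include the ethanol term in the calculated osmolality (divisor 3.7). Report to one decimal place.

11.6 mOsm/kg

Calculated osmolality = 2·Na + glucose + urea + ethanol/3.7
= 2·144 + 6.9 + 5.4 + 300/3.7
= 288 + 6.90 + 5.40 + 81.08
= 381.38 mOsm/kg ≈ 381.4 mOsm/kg
Osmolar gap = measured − calculated = 393 − 381.4 = 11.6 mOsm/kg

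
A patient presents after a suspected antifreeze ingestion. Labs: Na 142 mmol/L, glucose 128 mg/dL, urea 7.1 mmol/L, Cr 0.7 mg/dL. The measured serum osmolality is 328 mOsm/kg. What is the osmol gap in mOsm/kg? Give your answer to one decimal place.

29.8 mOsm/kg

Calculated osmolality = 2·Na + glucose/18 + urea
= 2·142 + 128/18 + 7.1
= 284 + 7.11 + 7.10
= 298.21 mOsm/kg ≈ 298.2 mOsm/kg
Osmolar gap = measured − calculated = 328 − 298.2 = 29.8 mOsm/kg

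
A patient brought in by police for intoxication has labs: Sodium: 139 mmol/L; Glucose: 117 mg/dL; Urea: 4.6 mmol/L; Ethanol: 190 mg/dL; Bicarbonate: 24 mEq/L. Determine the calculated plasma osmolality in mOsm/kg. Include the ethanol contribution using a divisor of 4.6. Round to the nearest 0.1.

Calculated osmolality = 2·Na + glucose/18 + urea + ethanol/4.6
= 2·139 + 117/18 + 4.6 + 190/4.6
= 278 + 6.50 + 4.60 + 41.30
= 330.4 mOsm/kg

330.4 mOsm/kg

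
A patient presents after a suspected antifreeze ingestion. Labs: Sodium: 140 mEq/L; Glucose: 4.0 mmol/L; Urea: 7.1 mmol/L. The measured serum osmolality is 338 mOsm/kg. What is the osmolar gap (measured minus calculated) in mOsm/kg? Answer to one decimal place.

46.9 mOsm/kg

Calculated osmolality = 2·Na + glucose + urea
= 2·140 + 4 + 7.1
= 280 + 4 + 7.10
= 291.1 mOsm/kg ≈ 291.1 mOsm/kg
Osmolar gap = measured − calculated = 338 − 291.1 = 46.9 mOsm/kg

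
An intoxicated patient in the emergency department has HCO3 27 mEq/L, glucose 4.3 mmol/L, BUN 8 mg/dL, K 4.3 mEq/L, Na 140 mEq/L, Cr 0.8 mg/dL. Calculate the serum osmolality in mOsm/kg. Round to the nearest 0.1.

Calculated osmolality = 2·Na + glucose + BUN/2.8
= 2·140 + 4.3 + 8/2.8
= 280 + 4.30 + 2.86
= 287.16 mOsm/kg

287.2 mOsm/kg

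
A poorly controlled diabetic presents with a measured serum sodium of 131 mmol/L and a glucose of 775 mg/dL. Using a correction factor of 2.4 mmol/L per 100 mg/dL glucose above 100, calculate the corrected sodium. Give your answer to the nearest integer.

Corrected Na = measured Na + 2.4 · (glucose − 100)/100
= 131 + 2.4 · (775 − 100)/100
= 131 + 16.2
= 147.2 mmol/L

147 mmol/L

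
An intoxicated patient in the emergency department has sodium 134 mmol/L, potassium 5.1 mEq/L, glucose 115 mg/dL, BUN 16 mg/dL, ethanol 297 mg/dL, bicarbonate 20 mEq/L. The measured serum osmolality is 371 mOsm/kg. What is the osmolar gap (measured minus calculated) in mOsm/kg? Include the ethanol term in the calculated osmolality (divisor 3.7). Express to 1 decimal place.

Calculated osmolality = 2·Na + glucose/18 + BUN/2.8 + ethanol/3.7
= 2·134 + 115/18 + 16/2.8 + 297/3.7
= 268 + 6.39 + 5.71 + 80.27
= 360.37 mOsm/kg ≈ 360.4 mOsm/kg
Osmolar gap = measured − calculated = 371 − 360.4 = 10.6 mOsm/kg

10.6 mOsm/kg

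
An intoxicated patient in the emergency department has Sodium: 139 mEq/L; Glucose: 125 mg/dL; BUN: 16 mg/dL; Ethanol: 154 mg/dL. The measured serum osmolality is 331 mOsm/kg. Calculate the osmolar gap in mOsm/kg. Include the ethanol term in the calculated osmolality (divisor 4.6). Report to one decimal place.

Calculated osmolality = 2·Na + glucose/18 + BUN/2.8 + ethanol/4.6
= 2·139 + 125/18 + 16/2.8 + 154/4.6
= 278 + 6.94 + 5.71 + 33.48
= 324.13 mOsm/kg ≈ 324.1 mOsm/kg
Osmolar gap = measured − calculated = 331 − 324.1 = 6.9 mOsm/kg

6.9 mOsm/kg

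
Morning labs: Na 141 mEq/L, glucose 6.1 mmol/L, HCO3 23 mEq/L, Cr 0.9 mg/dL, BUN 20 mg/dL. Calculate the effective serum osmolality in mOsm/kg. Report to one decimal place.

288.1 mOsm/kg

Effective osmolality excludes urea (freely permeant across cell membranes):
2·Na + glucose
= 2·141 + 6.1
= 282 + 6.1
= 288.1 mOsm/kg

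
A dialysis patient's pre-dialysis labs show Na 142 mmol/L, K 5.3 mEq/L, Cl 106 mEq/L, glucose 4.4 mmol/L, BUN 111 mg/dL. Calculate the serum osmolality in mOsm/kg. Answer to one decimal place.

328.0 mOsm/kg

Calculated osmolality = 2·Na + glucose + BUN/2.8
= 2·142 + 4.4 + 111/2.8
= 284 + 4.40 + 39.64
= 328.04 mOsm/kg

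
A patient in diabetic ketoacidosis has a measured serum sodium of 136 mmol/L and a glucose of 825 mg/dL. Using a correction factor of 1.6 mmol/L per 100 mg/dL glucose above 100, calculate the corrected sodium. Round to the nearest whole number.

148 mmol/L

Corrected Na = measured Na + 1.6 · (glucose − 100)/100
= 136 + 1.6 · (825 − 100)/100
= 136 + 11.6
= 147.6 mmol/L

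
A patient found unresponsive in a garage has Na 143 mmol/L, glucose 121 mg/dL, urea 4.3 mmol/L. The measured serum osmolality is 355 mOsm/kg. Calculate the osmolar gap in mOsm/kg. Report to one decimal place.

58.0 mOsm/kg

Calculated osmolality = 2·Na + glucose/18 + urea
= 2·143 + 121/18 + 4.3
= 286 + 6.72 + 4.30
= 297.02 mOsm/kg ≈ 297.0 mOsm/kg
Osmolar gap = measured − calculated = 355 − 297.0 = 58.0 mOsm/kg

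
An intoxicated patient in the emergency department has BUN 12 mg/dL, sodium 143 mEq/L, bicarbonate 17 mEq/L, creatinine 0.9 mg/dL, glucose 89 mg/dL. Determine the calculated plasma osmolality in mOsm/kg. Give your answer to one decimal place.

Calculated osmolality = 2·Na + glucose/18 + BUN/2.8
= 2·143 + 89/18 + 12/2.8
= 286 + 4.94 + 4.29
= 295.23 mOsm/kg

295.2 mOsm/kg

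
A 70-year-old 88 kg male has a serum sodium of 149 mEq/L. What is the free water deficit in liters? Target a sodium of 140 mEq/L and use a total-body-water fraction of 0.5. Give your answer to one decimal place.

TBW = 0.5 · 88 = 44 L
Free water deficit = TBW · (Na/140 − 1)
= 44 · (149/140 − 1)
= 44 · 0.0643
= 2.83 L

2.8 L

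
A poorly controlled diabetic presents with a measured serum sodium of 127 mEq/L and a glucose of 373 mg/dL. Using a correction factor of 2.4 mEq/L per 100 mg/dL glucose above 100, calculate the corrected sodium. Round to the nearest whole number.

134 mEq/L

Corrected Na = measured Na + 2.4 · (glucose − 100)/100
= 127 + 2.4 · (373 − 100)/100
= 127 + 6.6
= 133.6 mEq/L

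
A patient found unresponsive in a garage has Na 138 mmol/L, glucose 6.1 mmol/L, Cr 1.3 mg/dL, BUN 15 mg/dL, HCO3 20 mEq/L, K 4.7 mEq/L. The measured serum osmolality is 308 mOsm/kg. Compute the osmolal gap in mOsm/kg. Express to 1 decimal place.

Calculated osmolality = 2·Na + glucose + BUN/2.8
= 2·138 + 6.1 + 15/2.8
= 276 + 6.10 + 5.36
= 287.46 mOsm/kg ≈ 287.5 mOsm/kg
Osmolar gap = measured − calculated = 308 − 287.5 = 20.5 mOsm/kg

20.5 mOsm/kg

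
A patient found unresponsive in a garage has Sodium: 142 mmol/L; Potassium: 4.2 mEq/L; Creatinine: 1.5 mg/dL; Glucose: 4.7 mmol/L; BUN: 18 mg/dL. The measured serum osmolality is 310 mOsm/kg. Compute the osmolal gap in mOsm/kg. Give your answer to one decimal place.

Calculated osmolality = 2·Na + glucose + BUN/2.8
= 2·142 + 4.7 + 18/2.8
= 284 + 4.70 + 6.43
= 295.13 mOsm/kg ≈ 295.1 mOsm/kg
Osmolar gap = measured − calculated = 310 − 295.1 = 14.9 mOsm/kg

14.9 mOsm/kg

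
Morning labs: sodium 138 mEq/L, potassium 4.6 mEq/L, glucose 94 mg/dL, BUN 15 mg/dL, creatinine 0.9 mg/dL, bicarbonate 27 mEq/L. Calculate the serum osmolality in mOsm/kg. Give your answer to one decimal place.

Calculated osmolality = 2·Na + glucose/18 + BUN/2.8
= 2·138 + 94/18 + 15/2.8
= 276 + 5.22 + 5.36
= 286.58 mOsm/kg

286.6 mOsm/kg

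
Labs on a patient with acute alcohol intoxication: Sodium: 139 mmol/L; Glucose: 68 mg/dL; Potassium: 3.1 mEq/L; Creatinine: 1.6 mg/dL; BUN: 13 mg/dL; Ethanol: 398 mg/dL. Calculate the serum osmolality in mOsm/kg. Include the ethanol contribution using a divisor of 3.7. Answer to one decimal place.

Calculated osmolality = 2·Na + glucose/18 + BUN/2.8 + ethanol/3.7
= 2·139 + 68/18 + 13/2.8 + 398/3.7
= 278 + 3.78 + 4.64 + 107.57
= 393.99 mOsm/kg

394.0 mOsm/kg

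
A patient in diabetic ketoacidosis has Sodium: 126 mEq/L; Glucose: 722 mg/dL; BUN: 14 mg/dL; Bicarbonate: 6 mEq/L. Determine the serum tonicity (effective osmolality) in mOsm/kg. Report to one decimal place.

292.1 mOsm/kg

Effective osmolality excludes urea (freely permeant across cell membranes):
2·Na + glucose/18
= 2·126 + 722/18
= 252 + 40.11
= 292.11 mOsm/kg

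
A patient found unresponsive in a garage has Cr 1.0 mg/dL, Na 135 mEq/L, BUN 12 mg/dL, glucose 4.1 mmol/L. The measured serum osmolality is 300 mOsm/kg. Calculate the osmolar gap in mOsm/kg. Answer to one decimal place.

Calculated osmolality = 2·Na + glucose + BUN/2.8
= 2·135 + 4.1 + 12/2.8
= 270 + 4.10 + 4.29
= 278.39 mOsm/kg ≈ 278.4 mOsm/kg
Osmolar gap = measured − calculated = 300 − 278.4 = 21.6 mOsm/kg

21.6 mOsm/kg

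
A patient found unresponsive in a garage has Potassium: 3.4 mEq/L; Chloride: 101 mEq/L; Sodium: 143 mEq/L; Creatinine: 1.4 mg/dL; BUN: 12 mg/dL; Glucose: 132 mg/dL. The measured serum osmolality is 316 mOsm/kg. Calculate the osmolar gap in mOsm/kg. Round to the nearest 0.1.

Calculated osmolality = 2·Na + glucose/18 + BUN/2.8
= 2·143 + 132/18 + 12/2.8
= 286 + 7.33 + 4.29
= 297.62 mOsm/kg ≈ 297.6 mOsm/kg
Osmolar gap = measured − calculated = 316 − 297.6 = 18.4 mOsm/kg

18.4 mOsm/kg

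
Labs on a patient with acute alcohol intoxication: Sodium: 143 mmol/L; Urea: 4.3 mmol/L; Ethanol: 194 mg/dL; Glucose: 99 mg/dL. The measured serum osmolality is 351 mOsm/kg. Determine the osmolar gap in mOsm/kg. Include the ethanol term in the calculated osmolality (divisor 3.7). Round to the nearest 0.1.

Calculated osmolality = 2·Na + glucose/18 + urea + ethanol/3.7
= 2·143 + 99/18 + 4.3 + 194/3.7
= 286 + 5.50 + 4.30 + 52.43
= 348.23 mOsm/kg ≈ 348.2 mOsm/kg
Osmolar gap = measured − calculated = 351 − 348.2 = 2.8 mOsm/kg

2.8 mOsm/kg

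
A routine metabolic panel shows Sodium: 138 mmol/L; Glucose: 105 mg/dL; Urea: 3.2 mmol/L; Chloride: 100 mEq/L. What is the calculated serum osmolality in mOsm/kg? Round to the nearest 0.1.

285.0 mOsm/kg

Calculated osmolality = 2·Na + glucose/18 + urea
= 2·138 + 105/18 + 3.2
= 276 + 5.83 + 3.20
= 285.03 mOsm/kg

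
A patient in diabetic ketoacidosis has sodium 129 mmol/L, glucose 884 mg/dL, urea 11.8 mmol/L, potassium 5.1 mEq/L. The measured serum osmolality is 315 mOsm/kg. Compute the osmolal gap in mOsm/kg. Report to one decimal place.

Calculated osmolality = 2·Na + glucose/18 + urea
= 2·129 + 884/18 + 11.8
= 258 + 49.11 + 11.80
= 318.91 mOsm/kg ≈ 318.9 mOsm/kg
Osmolar gap = measured − calculated = 315 − 318.9 = -3.9 mOsm/kg

-3.9 mOsm/kg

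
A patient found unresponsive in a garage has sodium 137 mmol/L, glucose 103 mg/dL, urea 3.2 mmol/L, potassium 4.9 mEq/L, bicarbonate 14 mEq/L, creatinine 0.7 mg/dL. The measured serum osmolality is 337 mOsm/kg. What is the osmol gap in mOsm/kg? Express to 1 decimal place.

Calculated osmolality = 2·Na + glucose/18 + urea
= 2·137 + 103/18 + 3.2
= 274 + 5.72 + 3.20
= 282.92 mOsm/kg ≈ 282.9 mOsm/kg
Osmolar gap = measured − calculated = 337 − 282.9 = 54.1 mOsm/kg

54.1 mOsm/kg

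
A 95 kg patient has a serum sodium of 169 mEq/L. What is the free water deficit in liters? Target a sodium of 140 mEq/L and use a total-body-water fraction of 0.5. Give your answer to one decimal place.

9.8 L

TBW = 0.5 · 95 = 47.5 L
Free water deficit = TBW · (Na/140 − 1)
= 47.5 · (169/140 − 1)
= 47.5 · 0.2071
= 9.84 L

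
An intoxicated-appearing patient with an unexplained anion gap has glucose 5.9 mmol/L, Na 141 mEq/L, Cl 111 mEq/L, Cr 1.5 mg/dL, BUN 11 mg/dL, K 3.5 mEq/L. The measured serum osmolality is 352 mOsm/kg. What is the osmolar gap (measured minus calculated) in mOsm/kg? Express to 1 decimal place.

Calculated osmolality = 2·Na + glucose + BUN/2.8
= 2·141 + 5.9 + 11/2.8
= 282 + 5.90 + 3.93
= 291.83 mOsm/kg ≈ 291.8 mOsm/kg
Osmolar gap = measured − calculated = 352 − 291.8 = 60.2 mOsm/kg

60.2 mOsm/kg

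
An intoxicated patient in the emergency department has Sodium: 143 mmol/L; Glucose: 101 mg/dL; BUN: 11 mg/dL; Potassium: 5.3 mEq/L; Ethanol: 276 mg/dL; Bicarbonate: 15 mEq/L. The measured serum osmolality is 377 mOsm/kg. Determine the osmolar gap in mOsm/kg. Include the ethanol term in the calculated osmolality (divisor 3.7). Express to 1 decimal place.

Calculated osmolality = 2·Na + glucose/18 + BUN/2.8 + ethanol/3.7
= 2·143 + 101/18 + 11/2.8 + 276/3.7
= 286 + 5.61 + 3.93 + 74.59
= 370.13 mOsm/kg ≈ 370.1 mOsm/kg
Osmolar gap = measured − calculated = 377 − 370.1 = 6.9 mOsm/kg

6.9 mOsm/kg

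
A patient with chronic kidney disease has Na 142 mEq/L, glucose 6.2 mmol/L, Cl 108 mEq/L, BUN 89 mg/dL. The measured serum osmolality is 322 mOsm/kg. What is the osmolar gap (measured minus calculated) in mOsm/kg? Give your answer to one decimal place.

0.0 mOsm/kg

Calculated osmolality = 2·Na + glucose + BUN/2.8
= 2·142 + 6.2 + 89/2.8
= 284 + 6.20 + 31.79
= 321.99 mOsm/kg ≈ 322.0 mOsm/kg
Osmolar gap = measured − calculated = 322 − 322.0 = 0.0 mOsm/kg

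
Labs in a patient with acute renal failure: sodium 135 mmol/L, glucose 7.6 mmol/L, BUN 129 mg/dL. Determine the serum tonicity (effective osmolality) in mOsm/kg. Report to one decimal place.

277.6 mOsm/kg

Effective osmolality excludes urea (freely permeant across cell membranes):
2·Na + glucose
= 2·135 + 7.6
= 270 + 7.6
= 277.6 mOsm/kg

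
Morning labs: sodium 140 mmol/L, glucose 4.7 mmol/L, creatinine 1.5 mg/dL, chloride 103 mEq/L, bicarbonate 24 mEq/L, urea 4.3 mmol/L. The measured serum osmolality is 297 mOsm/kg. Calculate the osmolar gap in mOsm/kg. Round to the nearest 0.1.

8.0 mOsm/kg

Calculated osmolality = 2·Na + glucose + urea
= 2·140 + 4.7 + 4.3
= 280 + 4.70 + 4.30
= 289 mOsm/kg ≈ 289.0 mOsm/kg
Osmolar gap = measured − calculated = 297 − 289.0 = 8.0 mOsm/kg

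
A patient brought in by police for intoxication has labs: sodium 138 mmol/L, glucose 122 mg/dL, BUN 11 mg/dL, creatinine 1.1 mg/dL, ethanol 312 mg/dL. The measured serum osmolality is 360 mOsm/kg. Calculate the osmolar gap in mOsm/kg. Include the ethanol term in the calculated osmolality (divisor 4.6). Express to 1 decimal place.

Calculated osmolality = 2·Na + glucose/18 + BUN/2.8 + ethanol/4.6
= 2·138 + 122/18 + 11/2.8 + 312/4.6
= 276 + 6.78 + 3.93 + 67.83
= 354.54 mOsm/kg ≈ 354.5 mOsm/kg
Osmolar gap = measured − calculated = 360 − 354.5 = 5.5 mOsm/kg

5.5 mOsm/kg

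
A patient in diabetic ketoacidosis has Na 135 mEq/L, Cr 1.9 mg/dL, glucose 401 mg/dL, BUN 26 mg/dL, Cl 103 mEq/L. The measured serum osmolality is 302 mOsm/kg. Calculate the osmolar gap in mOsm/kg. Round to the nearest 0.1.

Calculated osmolality = 2·Na + glucose/18 + BUN/2.8
= 2·135 + 401/18 + 26/2.8
= 270 + 22.28 + 9.29
= 301.57 mOsm/kg ≈ 301.6 mOsm/kg
Osmolar gap = measured − calculated = 302 − 301.6 = 0.4 mOsm/kg

0.4 mOsm/kg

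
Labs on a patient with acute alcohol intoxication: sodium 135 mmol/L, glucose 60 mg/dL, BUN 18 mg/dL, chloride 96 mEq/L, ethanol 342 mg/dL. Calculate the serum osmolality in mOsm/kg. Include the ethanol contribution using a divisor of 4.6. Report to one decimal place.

354.1 mOsm/kg

Calculated osmolality = 2·Na + glucose/18 + BUN/2.8 + ethanol/4.6
= 2·135 + 60/18 + 18/2.8 + 342/4.6
= 270 + 3.33 + 6.43 + 74.35
= 354.11 mOsm/kg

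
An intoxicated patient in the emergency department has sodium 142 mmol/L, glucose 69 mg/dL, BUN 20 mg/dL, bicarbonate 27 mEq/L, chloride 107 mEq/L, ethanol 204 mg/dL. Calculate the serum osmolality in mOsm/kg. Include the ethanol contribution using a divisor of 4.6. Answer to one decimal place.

Calculated osmolality = 2·Na + glucose/18 + BUN/2.8 + ethanol/4.6
= 2·142 + 69/18 + 20/2.8 + 204/4.6
= 284 + 3.83 + 7.14 + 44.35
= 339.32 mOsm/kg

339.3 mOsm/kg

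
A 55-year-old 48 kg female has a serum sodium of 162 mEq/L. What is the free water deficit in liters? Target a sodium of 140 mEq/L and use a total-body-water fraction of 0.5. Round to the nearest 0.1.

3.8 L

TBW = 0.5 · 48 = 24 L
Free water deficit = TBW · (Na/140 − 1)
= 24 · (162/140 − 1)
= 24 · 0.1571
= 3.77 L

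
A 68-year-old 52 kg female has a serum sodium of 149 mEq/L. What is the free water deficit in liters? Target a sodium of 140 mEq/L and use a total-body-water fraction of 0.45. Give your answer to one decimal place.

1.5 L

TBW = 0.45 · 52 = 23.4 L
Free water deficit = TBW · (Na/140 − 1)
= 23.4 · (149/140 − 1)
= 23.4 · 0.0643
= 1.5 L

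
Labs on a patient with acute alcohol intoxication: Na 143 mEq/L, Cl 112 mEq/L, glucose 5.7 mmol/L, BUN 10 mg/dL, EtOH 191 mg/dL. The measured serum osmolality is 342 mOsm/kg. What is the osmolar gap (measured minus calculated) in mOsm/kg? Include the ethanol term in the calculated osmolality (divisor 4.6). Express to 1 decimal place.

5.2 mOsm/kg

Calculated osmolality = 2·Na + glucose + BUN/2.8 + ethanol/4.6
= 2·143 + 5.7 + 10/2.8 + 191/4.6
= 286 + 5.70 + 3.57 + 41.52
= 336.79 mOsm/kg ≈ 336.8 mOsm/kg
Osmolar gap = measured − calculated = 342 − 336.8 = 5.2 mOsm/kg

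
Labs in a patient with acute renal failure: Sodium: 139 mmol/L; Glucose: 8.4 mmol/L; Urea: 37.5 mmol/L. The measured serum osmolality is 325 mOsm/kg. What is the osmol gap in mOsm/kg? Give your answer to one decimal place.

1.1 mOsm/kg

Calculated osmolality = 2·Na + glucose + urea
= 2·139 + 8.4 + 37.5
= 278 + 8.40 + 37.50
= 323.9 mOsm/kg ≈ 323.9 mOsm/kg
Osmolar gap = measured − calculated = 325 − 323.9 = 1.1 mOsm/kg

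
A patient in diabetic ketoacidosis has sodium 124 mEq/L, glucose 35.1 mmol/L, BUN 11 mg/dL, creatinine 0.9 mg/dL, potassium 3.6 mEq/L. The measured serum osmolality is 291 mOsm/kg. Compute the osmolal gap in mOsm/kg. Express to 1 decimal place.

Calculated osmolality = 2·Na + glucose + BUN/2.8
= 2·124 + 35.1 + 11/2.8
= 248 + 35.10 + 3.93
= 287.03 mOsm/kg ≈ 287.0 mOsm/kg
Osmolar gap = measured − calculated = 291 − 287.0 = 4.0 mOsm/kg

4.0 mOsm/kg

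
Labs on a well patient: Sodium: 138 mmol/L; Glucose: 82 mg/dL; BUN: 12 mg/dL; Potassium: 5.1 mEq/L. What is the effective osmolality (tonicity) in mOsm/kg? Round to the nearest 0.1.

280.6 mOsm/kg

Effective osmolality excludes urea (freely permeant across cell membranes):
2·Na + glucose/18
= 2·138 + 82/18
= 276 + 4.56
= 280.56 mOsm/kg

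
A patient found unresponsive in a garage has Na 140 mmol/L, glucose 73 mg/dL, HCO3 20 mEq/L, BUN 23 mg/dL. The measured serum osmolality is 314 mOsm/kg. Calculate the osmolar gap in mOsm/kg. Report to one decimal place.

Calculated osmolality = 2·Na + glucose/18 + BUN/2.8
= 2·140 + 73/18 + 23/2.8
= 280 + 4.06 + 8.21
= 292.27 mOsm/kg ≈ 292.3 mOsm/kg
Osmolar gap = measured − calculated = 314 − 292.3 = 21.7 mOsm/kg

21.7 mOsm/kg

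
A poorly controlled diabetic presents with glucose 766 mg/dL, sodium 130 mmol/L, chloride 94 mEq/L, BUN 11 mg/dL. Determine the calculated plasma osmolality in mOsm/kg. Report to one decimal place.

306.5 mOsm/kg

Calculated osmolality = 2·Na + glucose/18 + BUN/2.8
= 2·130 + 766/18 + 11/2.8
= 260 + 42.56 + 3.93
= 306.49 mOsm/kg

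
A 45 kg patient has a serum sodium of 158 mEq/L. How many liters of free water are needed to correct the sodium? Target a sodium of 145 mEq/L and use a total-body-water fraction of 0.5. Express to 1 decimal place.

TBW = 0.5 · 45 = 22.5 L
Free water deficit = TBW · (Na/145 − 1)
= 22.5 · (158/145 − 1)
= 22.5 · 0.0897
= 2.02 L

2.0 L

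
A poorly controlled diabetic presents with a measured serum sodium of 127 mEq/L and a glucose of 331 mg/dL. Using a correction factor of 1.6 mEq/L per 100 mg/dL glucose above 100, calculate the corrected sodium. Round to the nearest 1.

Corrected Na = measured Na + 1.6 · (glucose − 100)/100
= 127 + 1.6 · (331 − 100)/100
= 127 + 3.7
= 130.7 mEq/L

131 mEq/L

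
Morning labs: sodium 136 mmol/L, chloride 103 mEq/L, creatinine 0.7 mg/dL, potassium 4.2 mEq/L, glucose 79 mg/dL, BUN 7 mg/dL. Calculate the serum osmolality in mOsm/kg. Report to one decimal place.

278.9 mOsm/kg

Calculated osmolality = 2·Na + glucose/18 + BUN/2.8
= 2·136 + 79/18 + 7/2.8
= 272 + 4.39 + 2.50
= 278.89 mOsm/kg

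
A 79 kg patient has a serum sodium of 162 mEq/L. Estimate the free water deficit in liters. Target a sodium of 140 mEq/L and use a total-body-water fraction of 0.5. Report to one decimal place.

6.2 L

TBW = 0.5 · 79 = 39.5 L
Free water deficit = TBW · (Na/140 − 1)
= 39.5 · (162/140 − 1)
= 39.5 · 0.1571
= 6.21 L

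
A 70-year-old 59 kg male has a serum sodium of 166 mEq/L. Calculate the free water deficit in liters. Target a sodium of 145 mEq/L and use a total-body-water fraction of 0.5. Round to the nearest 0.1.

TBW = 0.5 · 59 = 29.5 L
Free water deficit = TBW · (Na/145 − 1)
= 29.5 · (166/145 − 1)
= 29.5 · 0.1448
= 4.27 L

4.3 L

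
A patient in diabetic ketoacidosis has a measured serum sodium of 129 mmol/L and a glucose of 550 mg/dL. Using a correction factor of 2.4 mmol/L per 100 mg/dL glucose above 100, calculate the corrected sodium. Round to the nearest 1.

140 mmol/L

Corrected Na = measured Na + 2.4 · (glucose − 100)/100
= 129 + 2.4 · (550 − 100)/100
= 129 + 10.8
= 139.8 mmol/L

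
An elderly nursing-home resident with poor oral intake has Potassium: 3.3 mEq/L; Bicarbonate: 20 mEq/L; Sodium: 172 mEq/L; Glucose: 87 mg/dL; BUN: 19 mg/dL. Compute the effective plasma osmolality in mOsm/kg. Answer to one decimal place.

Effective osmolality excludes urea (freely permeant across cell membranes):
2·Na + glucose/18
= 2·172 + 87/18
= 344 + 4.83
= 348.83 mOsm/kg

348.8 mOsm/kg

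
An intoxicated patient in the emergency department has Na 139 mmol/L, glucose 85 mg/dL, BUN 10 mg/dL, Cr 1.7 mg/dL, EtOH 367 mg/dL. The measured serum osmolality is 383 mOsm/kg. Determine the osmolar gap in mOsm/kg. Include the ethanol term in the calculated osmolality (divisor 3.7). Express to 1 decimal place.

-2.5 mOsm/kg

Calculated osmolality = 2·Na + glucose/18 + BUN/2.8 + ethanol/3.7
= 2·139 + 85/18 + 10/2.8 + 367/3.7
= 278 + 4.72 + 3.57 + 99.19
= 385.48 mOsm/kg ≈ 385.5 mOsm/kg
Osmolar gap = measured − calculated = 383 − 385.5 = -2.5 mOsm/kg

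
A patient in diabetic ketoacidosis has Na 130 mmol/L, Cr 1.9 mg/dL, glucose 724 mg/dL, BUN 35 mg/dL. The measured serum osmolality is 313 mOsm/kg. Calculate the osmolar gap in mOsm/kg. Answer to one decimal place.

0.3 mOsm/kg

Calculated osmolality = 2·Na + glucose/18 + BUN/2.8
= 2·130 + 724/18 + 35/2.8
= 260 + 40.22 + 12.50
= 312.72 mOsm/kg ≈ 312.7 mOsm/kg
Osmolar gap = measured − calculated = 313 − 312.7 = 0.3 mOsm/kg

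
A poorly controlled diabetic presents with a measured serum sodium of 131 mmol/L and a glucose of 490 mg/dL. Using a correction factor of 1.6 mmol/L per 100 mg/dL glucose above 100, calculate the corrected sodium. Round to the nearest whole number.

137 mmol/L

Corrected Na = measured Na + 1.6 · (glucose − 100)/100
= 131 + 1.6 · (490 − 100)/100
= 131 + 6.2
= 137.2 mmol/L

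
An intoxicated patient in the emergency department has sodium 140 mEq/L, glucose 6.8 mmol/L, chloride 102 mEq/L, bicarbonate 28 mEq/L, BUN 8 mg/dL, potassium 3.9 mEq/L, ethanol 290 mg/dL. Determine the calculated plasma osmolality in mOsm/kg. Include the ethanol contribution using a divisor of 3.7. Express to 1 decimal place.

368.0 mOsm/kg

Calculated osmolality = 2·Na + glucose + BUN/2.8 + ethanol/3.7
= 2·140 + 6.8 + 8/2.8 + 290/3.7
= 280 + 6.80 + 2.86 + 78.38
= 368.04 mOsm/kg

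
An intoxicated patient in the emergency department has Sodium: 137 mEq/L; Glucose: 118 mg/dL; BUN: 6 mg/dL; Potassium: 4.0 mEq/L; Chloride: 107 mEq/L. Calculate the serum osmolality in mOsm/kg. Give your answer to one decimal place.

282.7 mOsm/kg

Calculated osmolality = 2·Na + glucose/18 + BUN/2.8
= 2·137 + 118/18 + 6/2.8
= 274 + 6.56 + 2.14
= 282.7 mOsm/kg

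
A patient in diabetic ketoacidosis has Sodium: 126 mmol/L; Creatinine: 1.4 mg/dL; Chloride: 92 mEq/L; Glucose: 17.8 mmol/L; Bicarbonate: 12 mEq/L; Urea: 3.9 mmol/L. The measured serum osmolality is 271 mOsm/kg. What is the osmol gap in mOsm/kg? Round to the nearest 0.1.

Calculated osmolality = 2·Na + glucose + urea
= 2·126 + 17.8 + 3.9
= 252 + 17.80 + 3.90
= 273.7 mOsm/kg ≈ 273.7 mOsm/kg
Osmolar gap = measured − calculated = 271 − 273.7 = -2.7 mOsm/kg

-2.7 mOsm/kg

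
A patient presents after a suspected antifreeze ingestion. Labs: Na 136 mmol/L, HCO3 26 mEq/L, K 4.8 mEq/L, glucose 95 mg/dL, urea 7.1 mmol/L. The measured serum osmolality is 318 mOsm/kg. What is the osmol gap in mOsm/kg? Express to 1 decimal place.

33.6 mOsm/kg

Calculated osmolality = 2·Na + glucose/18 + urea
= 2·136 + 95/18 + 7.1
= 272 + 5.28 + 7.10
= 284.38 mOsm/kg ≈ 284.4 mOsm/kg
Osmolar gap = measured − calculated = 318 − 284.4 = 33.6 mOsm/kg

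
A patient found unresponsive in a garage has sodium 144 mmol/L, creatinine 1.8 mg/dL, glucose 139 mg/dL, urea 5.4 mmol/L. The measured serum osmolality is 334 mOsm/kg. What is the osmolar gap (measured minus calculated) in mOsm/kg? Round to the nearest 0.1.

32.9 mOsm/kg

Calculated osmolality = 2·Na + glucose/18 + urea
= 2·144 + 139/18 + 5.4
= 288 + 7.72 + 5.40
= 301.12 mOsm/kg ≈ 301.1 mOsm/kg
Osmolar gap = measured − calculated = 334 − 301.1 = 32.9 mOsm/kg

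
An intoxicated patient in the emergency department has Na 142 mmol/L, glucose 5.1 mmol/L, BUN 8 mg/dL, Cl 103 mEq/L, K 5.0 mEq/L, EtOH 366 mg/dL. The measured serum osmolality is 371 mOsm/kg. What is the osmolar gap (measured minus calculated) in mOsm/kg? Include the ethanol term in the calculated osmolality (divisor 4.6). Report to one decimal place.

Calculated osmolality = 2·Na + glucose + BUN/2.8 + ethanol/4.6
= 2·142 + 5.1 + 8/2.8 + 366/4.6
= 284 + 5.10 + 2.86 + 79.57
= 371.53 mOsm/kg ≈ 371.5 mOsm/kg
Osmolar gap = measured − calculated = 371 − 371.5 = -0.5 mOsm/kg

-0.5 mOsm/kg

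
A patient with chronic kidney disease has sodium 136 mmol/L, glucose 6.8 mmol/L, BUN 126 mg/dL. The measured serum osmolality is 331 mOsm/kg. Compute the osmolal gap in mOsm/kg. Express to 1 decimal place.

7.2 mOsm/kg

Calculated osmolality = 2·Na + glucose + BUN/2.8
= 2·136 + 6.8 + 126/2.8
= 272 + 6.80 + 45
= 323.8 mOsm/kg ≈ 323.8 mOsm/kg
Osmolar gap = measured − calculated = 331 − 323.8 = 7.2 mOsm/kg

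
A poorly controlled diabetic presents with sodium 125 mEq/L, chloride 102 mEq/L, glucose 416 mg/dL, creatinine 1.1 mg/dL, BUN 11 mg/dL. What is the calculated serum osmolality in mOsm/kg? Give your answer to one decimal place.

Calculated osmolality = 2·Na + glucose/18 + BUN/2.8
= 2·125 + 416/18 + 11/2.8
= 250 + 23.11 + 3.93
= 277.04 mOsm/kg

277.0 mOsm/kg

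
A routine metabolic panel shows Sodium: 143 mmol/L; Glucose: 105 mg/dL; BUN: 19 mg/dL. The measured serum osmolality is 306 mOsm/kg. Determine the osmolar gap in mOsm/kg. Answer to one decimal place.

7.4 mOsm/kg

Calculated osmolality = 2·Na + glucose/18 + BUN/2.8
= 2·143 + 105/18 + 19/2.8
= 286 + 5.83 + 6.79
= 298.62 mOsm/kg ≈ 298.6 mOsm/kg
Osmolar gap = measured − calculated = 306 − 298.6 = 7.4 mOsm/kg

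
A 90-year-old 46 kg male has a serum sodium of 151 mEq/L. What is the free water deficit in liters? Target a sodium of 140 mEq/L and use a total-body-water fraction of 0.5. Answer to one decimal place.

1.8 L

TBW = 0.5 · 46 = 23 L
Free water deficit = TBW · (Na/140 − 1)
= 23 · (151/140 − 1)
= 23 · 0.0786
= 1.81 L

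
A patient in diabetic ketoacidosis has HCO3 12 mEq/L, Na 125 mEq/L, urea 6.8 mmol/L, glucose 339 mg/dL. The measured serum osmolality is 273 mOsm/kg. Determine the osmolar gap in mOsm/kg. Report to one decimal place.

Calculated osmolality = 2·Na + glucose/18 + urea
= 2·125 + 339/18 + 6.8
= 250 + 18.83 + 6.80
= 275.63 mOsm/kg ≈ 275.6 mOsm/kg
Osmolar gap = measured − calculated = 273 − 275.6 = -2.6 mOsm/kg

-2.6 mOsm/kg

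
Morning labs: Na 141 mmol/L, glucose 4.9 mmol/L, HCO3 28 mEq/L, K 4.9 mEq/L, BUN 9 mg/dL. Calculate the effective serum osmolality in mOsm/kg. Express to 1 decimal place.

Effective osmolality excludes urea (freely permeant across cell membranes):
2·Na + glucose
= 2·141 + 4.9
= 282 + 4.9
= 286.9 mOsm/kg

286.9 mOsm/kg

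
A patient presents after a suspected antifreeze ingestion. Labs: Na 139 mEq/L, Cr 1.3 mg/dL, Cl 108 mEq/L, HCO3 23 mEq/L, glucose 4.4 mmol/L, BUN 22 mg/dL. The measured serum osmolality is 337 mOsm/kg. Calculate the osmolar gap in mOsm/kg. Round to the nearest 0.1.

46.7 mOsm/kg

Calculated osmolality = 2·Na + glucose + BUN/2.8
= 2·139 + 4.4 + 22/2.8
= 278 + 4.40 + 7.86
= 290.26 mOsm/kg ≈ 290.3 mOsm/kg
Osmolar gap = measured − calculated = 337 − 290.3 = 46.7 mOsm/kg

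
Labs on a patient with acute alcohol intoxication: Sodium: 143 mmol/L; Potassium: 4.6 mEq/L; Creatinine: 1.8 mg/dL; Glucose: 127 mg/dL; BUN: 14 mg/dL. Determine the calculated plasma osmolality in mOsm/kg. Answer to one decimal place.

Calculated osmolality = 2·Na + glucose/18 + BUN/2.8
= 2·143 + 127/18 + 14/2.8
= 286 + 7.06 + 5
= 298.06 mOsm/kg

298.1 mOsm/kg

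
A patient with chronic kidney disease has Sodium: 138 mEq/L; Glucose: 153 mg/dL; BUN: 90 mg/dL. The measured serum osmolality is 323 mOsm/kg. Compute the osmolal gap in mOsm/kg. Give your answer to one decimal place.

Calculated osmolality = 2·Na + glucose/18 + BUN/2.8
= 2·138 + 153/18 + 90/2.8
= 276 + 8.50 + 32.14
= 316.64 mOsm/kg ≈ 316.6 mOsm/kg
Osmolar gap = measured − calculated = 323 − 316.6 = 6.4 mOsm/kg

6.4 mOsm/kg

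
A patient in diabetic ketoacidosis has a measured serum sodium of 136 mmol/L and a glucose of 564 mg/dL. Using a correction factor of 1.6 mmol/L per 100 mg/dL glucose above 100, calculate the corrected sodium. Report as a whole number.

143 mmol/L

Corrected Na = measured Na + 1.6 · (glucose − 100)/100
= 136 + 1.6 · (564 − 100)/100
= 136 + 7.4
= 143.4 mmol/L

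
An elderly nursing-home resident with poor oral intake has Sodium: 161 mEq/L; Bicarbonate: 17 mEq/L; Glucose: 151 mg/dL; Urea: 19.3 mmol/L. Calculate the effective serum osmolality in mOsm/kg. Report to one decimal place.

330.4 mOsm/kg

Effective osmolality excludes urea (freely permeant across cell membranes):
2·Na + glucose/18
= 2·161 + 151/18
= 322 + 8.39
= 330.39 mOsm/kg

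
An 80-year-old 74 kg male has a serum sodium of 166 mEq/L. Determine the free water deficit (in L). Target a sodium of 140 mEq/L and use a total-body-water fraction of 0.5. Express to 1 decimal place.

TBW = 0.5 · 74 = 37 L
Free water deficit = TBW · (Na/140 − 1)
= 37 · (166/140 − 1)
= 37 · 0.1857
= 6.87 L

6.9 L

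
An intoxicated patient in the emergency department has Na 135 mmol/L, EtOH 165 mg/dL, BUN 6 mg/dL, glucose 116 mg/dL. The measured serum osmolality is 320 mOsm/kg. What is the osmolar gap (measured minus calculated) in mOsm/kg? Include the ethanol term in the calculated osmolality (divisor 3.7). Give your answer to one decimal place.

-3.2 mOsm/kg

Calculated osmolality = 2·Na + glucose/18 + BUN/2.8 + ethanol/3.7
= 2·135 + 116/18 + 6/2.8 + 165/3.7
= 270 + 6.44 + 2.14 + 44.59
= 323.17 mOsm/kg ≈ 323.2 mOsm/kg
Osmolar gap = measured − calculated = 320 − 323.2 = -3.2 mOsm/kg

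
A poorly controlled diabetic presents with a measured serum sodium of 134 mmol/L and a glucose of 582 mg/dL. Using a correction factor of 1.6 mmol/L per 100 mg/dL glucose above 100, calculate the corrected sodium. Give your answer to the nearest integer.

142 mmol/L

Corrected Na = measured Na + 1.6 · (glucose − 100)/100
= 134 + 1.6 · (582 − 100)/100
= 134 + 7.7
= 141.7 mmol/L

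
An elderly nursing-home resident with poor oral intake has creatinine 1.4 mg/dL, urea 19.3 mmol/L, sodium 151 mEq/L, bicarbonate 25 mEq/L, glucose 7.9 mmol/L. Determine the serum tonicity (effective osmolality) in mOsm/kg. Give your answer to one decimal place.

309.9 mOsm/kg

Effective osmolality excludes urea (freely permeant across cell membranes):
2·Na + glucose
= 2·151 + 7.9
= 302 + 7.9
= 309.9 mOsm/kg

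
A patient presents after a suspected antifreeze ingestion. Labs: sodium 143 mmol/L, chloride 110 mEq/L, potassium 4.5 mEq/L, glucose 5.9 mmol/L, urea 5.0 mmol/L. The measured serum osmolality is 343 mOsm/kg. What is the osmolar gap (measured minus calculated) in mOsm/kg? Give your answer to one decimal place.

Calculated osmolality = 2·Na + glucose + urea
= 2·143 + 5.9 + 5
= 286 + 5.90 + 5
= 296.9 mOsm/kg ≈ 296.9 mOsm/kg
Osmolar gap = measured − calculated = 343 − 296.9 = 46.1 mOsm/kg

46.1 mOsm/kg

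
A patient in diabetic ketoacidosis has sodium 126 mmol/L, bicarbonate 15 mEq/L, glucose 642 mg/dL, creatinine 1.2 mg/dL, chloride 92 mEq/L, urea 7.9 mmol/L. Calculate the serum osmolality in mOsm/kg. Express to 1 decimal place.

Calculated osmolality = 2·Na + glucose/18 + urea
= 2·126 + 642/18 + 7.9
= 252 + 35.67 + 7.90
= 295.57 mOsm/kg

295.6 mOsm/kg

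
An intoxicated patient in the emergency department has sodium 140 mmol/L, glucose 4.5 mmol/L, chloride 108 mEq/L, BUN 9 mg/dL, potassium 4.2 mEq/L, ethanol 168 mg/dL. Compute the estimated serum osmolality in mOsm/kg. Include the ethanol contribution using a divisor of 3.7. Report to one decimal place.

333.1 mOsm/kg

Calculated osmolality = 2·Na + glucose + BUN/2.8 + ethanol/3.7
= 2·140 + 4.5 + 9/2.8 + 168/3.7
= 280 + 4.50 + 3.21 + 45.41
= 333.12 mOsm/kg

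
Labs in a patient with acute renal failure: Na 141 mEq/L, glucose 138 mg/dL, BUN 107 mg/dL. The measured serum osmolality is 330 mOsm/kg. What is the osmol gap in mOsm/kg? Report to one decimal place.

2.1 mOsm/kg

Calculated osmolality = 2·Na + glucose/18 + BUN/2.8
= 2·141 + 138/18 + 107/2.8
= 282 + 7.67 + 38.21
= 327.88 mOsm/kg ≈ 327.9 mOsm/kg
Osmolar gap = measured − calculated = 330 − 327.9 = 2.1 mOsm/kg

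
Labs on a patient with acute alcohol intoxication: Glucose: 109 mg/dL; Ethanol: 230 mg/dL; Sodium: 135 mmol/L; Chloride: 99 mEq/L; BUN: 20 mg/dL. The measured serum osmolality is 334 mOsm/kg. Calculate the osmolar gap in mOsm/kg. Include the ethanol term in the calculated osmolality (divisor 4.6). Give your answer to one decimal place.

Calculated osmolality = 2·Na + glucose/18 + BUN/2.8 + ethanol/4.6
= 2·135 + 109/18 + 20/2.8 + 230/4.6
= 270 + 6.06 + 7.14 + 50
= 333.2 mOsm/kg ≈ 333.2 mOsm/kg
Osmolar gap = measured − calculated = 334 − 333.2 = 0.8 mOsm/kg

0.8 mOsm/kg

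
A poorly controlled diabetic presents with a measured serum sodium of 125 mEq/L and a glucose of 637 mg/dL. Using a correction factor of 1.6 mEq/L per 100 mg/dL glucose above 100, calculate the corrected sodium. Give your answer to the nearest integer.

Corrected Na = measured Na + 1.6 · (glucose − 100)/100
= 125 + 1.6 · (637 − 100)/100
= 125 + 8.6
= 133.6 mEq/L

134 mEq/L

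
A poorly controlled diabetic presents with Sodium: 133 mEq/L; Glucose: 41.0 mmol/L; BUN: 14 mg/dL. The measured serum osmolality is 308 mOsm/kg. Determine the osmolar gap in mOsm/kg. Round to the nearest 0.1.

Calculated osmolality = 2·Na + glucose + BUN/2.8
= 2·133 + 41 + 14/2.8
= 266 + 41 + 5
= 312 mOsm/kg ≈ 312.0 mOsm/kg
Osmolar gap = measured − calculated = 308 − 312.0 = -4.0 mOsm/kg

-4.0 mOsm/kg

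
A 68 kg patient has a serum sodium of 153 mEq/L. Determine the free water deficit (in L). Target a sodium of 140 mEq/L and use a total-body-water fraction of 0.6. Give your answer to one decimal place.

3.8 L

TBW = 0.6 · 68 = 40.8 L
Free water deficit = TBW · (Na/140 − 1)
= 40.8 · (153/140 − 1)
= 40.8 · 0.0929
= 3.79 L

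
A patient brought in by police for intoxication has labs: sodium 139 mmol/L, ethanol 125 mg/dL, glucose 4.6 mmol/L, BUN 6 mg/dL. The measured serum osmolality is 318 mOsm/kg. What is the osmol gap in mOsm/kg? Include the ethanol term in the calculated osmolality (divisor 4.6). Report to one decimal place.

Calculated osmolality = 2·Na + glucose + BUN/2.8 + ethanol/4.6
= 2·139 + 4.6 + 6/2.8 + 125/4.6
= 278 + 4.60 + 2.14 + 27.17
= 311.91 mOsm/kg ≈ 311.9 mOsm/kg
Osmolar gap = measured − calculated = 318 − 311.9 = 6.1 mOsm/kg

6.1 mOsm/kg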